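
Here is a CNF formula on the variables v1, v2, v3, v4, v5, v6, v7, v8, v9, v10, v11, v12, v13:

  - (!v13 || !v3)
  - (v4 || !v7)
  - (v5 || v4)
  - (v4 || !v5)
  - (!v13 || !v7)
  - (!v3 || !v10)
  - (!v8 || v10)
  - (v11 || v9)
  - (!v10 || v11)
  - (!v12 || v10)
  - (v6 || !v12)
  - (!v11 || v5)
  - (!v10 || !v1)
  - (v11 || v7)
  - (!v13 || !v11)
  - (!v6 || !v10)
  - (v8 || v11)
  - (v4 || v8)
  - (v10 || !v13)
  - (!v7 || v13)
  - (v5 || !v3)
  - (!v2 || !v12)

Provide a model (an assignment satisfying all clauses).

v1=True  v2=False  v3=False  v4=True  v5=True  v6=True  v7=False  v8=False  v9=False  v10=False  v11=True  v12=False  v13=False

Check each clause:
  1. (!v3 || !v13) — !v13 is true.
  2. (v4 || !v7) — !v7 is true.
  3. (v5 || v4) — v4 is true.
  4. (v4 || !v5) — v4 is true.
  5. (!v7 || !v13) — !v7 is true.
  6. (!v10 || !v3) — !v3 is true.
  7. (v10 || !v8) — !v8 is true.
  8. (v9 || v11) — v11 is true.
  9. (v11 || !v10) — v11 is true.
  10. (v10 || !v12) — !v12 is true.
  11. (!v12 || v6) — !v12 is true.
  12. (!v11 || v5) — v5 is true.
  13. (!v10 || !v1) — !v10 is true.
  14. (v11 || v7) — v11 is true.
  15. (!v13 || !v11) — !v13 is true.
  16. (!v10 || !v6) — !v10 is true.
  17. (v11 || v8) — v11 is true.
  18. (v8 || v4) — v4 is true.
  19. (v10 || !v13) — !v13 is true.
  20. (!v7 || v13) — !v7 is true.
  21. (v5 || !v3) — v5 is true.
  22. (!v2 || !v12) — !v12 is true.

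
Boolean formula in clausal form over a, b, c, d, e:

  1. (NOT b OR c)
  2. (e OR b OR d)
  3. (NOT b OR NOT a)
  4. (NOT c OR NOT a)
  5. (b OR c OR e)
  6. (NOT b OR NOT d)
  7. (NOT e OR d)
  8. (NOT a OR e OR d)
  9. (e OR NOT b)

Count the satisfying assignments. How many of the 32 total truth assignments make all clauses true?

4

Satisfying assignments:
  a=F b=F c=F d=T e=T
  a=F b=F c=T d=T e=F
  a=F b=F c=T d=T e=T
  a=T b=F c=F d=T e=T
Count: 4.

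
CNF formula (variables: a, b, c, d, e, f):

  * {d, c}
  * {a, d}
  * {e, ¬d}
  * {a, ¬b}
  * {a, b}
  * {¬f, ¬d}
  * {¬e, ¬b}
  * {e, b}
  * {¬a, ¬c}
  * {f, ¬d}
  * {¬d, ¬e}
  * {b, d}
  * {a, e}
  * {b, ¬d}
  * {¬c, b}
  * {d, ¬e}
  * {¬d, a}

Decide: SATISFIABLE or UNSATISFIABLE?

d = True:
  propagation gives e=True; an empty clause results — contradiction.
d = False:
  propagation gives c=True, a=True; an empty clause results — contradiction.
Every branch closes, so no satisfying assignment exists.

UNSATISFIABLE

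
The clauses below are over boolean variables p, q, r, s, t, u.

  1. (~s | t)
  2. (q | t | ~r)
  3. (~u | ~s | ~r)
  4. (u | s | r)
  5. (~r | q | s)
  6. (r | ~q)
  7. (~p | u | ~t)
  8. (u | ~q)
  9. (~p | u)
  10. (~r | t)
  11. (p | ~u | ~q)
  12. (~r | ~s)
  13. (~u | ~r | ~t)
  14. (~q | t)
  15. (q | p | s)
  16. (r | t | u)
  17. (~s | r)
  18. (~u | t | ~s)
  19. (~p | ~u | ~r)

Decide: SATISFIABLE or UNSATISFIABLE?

SATISFIABLE

Set p = True and propagate.
  then u is forced to True.
  then r is forced to False.
  then q is forced to False.
  then s is forced to False.
t is now unconstrained; take t = False.
So p=1, q=0, r=0, s=0, t=0, u=1 is a satisfying assignment.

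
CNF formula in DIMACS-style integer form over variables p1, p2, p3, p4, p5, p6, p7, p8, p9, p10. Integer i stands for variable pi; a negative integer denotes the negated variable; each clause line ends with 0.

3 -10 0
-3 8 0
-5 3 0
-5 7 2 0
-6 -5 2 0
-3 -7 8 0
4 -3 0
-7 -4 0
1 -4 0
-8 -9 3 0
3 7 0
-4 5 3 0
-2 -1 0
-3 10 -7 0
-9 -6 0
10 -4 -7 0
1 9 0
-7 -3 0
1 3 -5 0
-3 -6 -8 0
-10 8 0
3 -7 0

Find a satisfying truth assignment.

p6 occurs only negated in the remaining clauses — set p6 = False.
Set p1 = True and propagate.
  then p2 is forced to False.
Branch on p3: take p3 = True.
  then p8 is forced to True.
  then p4 is forced to True.
  then p7 is forced to False.
  then p5 is forced to False.
p9, p10 are now unconstrained; take p9 = False, p10 = True.
Check each clause:
  1. {¬p10, p3} — p3 is true.
  2. {p8, ¬p3} — p8 is true.
  3. {p3, ¬p5} — p3 is true.
  4. {p2, p7, ¬p5} — ¬p5 is true.
  5. {¬p6, p2, ¬p5} — ¬p6 is true.
  6. {¬p3, p8, ¬p7} — p8 is true.
  7. {p4, ¬p3} — p4 is true.
  8. {¬p7, ¬p4} — ¬p7 is true.
  9. {p1, ¬p4} — p1 is true.
  10. {p3, ¬p9, ¬p8} — p3 is true.
  11. {p3, p7} — p3 is true.
  12. {¬p4, p3, p5} — p3 is true.
  13. {¬p1, ¬p2} — ¬p2 is true.
  14. {p10, ¬p3, ¬p7} — ¬p7 is true.
  15. {¬p9, ¬p6} — ¬p6 is true.
  16. {¬p4, ¬p7, p10} — ¬p7 is true.
  17. {p1, p9} — p1 is true.
  18. {¬p3, ¬p7} — ¬p7 is true.
  19. {p1, p3, ¬p5} — p1 is true.
  20. {¬p6, ¬p8, ¬p3} — ¬p6 is true.
  21. {¬p10, p8} — p8 is true.
  22. {p3, ¬p7} — ¬p7 is true.

p1 = T, p2 = F, p3 = T, p4 = T, p5 = F, p6 = F, p7 = F, p8 = T, p9 = F, p10 = T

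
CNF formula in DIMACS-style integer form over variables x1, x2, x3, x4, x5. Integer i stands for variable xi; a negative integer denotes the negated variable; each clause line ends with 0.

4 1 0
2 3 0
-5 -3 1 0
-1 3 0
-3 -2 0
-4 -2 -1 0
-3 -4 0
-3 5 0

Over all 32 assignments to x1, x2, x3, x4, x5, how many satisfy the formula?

Satisfying assignments:
  x1=F x2=T x3=F x4=T x5=F
  x1=F x2=T x3=F x4=T x5=T
  x1=T x2=F x3=T x4=F x5=T
Count: 3.

3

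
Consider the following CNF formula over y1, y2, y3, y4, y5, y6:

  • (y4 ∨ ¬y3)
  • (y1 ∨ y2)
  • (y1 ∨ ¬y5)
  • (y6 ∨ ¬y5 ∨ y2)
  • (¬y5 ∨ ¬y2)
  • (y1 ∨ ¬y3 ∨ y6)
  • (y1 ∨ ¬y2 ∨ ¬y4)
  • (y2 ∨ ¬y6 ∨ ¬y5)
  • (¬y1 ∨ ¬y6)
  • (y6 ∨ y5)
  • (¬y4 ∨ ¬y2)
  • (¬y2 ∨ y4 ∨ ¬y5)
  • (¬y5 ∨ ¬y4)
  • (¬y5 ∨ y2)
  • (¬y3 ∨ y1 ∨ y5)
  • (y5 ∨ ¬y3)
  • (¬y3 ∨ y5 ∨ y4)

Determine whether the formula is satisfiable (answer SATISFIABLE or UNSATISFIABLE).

Pure literal: y3 appears only negated; assign y3 = False.
Branch on y1: take y1 = False.
  then y2 is forced to True.
  then y5 is forced to False.
  then y4 is forced to False.
  then y6 is forced to True.
Every clause has at least one true literal under this assignment.
So y1 = 0, y2 = 1, y3 = 0, y4 = 0, y5 = 0, y6 = 1 is a satisfying assignment.

SATISFIABLE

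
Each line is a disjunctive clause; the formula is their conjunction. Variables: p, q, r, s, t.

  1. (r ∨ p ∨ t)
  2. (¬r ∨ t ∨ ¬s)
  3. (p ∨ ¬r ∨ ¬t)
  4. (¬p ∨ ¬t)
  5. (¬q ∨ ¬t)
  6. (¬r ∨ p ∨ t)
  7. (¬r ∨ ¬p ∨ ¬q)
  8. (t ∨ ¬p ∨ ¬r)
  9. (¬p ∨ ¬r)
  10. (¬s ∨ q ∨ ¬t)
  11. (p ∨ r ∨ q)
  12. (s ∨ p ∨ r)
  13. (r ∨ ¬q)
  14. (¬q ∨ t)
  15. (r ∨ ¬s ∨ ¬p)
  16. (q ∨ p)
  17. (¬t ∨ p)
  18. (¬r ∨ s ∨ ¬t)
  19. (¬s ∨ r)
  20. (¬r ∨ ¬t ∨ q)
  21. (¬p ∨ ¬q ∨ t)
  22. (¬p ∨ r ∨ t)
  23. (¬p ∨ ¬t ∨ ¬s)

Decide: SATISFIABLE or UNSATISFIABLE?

UNSATISFIABLE

p = True:
  propagation gives t=False, r=False; an empty clause results — contradiction.
p = False:
  propagation gives q=True, t=False; an empty clause results — contradiction.
Every branch closes, so no satisfying assignment exists.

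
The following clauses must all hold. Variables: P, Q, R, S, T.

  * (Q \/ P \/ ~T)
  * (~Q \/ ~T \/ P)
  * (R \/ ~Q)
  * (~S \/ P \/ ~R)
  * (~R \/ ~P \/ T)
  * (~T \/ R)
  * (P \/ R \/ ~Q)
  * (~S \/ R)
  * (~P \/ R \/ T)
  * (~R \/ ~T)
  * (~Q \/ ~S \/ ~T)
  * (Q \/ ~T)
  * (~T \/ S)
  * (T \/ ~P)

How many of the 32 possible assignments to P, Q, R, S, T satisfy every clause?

The models are:
  P=0 Q=0 R=0 S=0 T=0
  P=0 Q=0 R=1 S=0 T=0
  P=0 Q=1 R=1 S=0 T=0
That's 3 in total.

3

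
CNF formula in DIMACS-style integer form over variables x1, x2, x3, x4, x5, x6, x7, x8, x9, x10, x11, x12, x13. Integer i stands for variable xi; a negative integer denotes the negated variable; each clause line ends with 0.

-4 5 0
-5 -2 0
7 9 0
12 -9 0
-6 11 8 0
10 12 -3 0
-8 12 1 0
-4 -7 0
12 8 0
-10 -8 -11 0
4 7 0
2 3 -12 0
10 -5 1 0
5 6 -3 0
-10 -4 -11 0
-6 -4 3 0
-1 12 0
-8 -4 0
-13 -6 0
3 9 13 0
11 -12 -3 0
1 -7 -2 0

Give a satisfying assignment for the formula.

x1=True, x2=True, x3=False, x4=False, x5=False, x6=False, x7=True, x8=True, x9=True, x10=False, x11=True, x12=True, x13=True

Check each clause:
  1. (¬x4 ∨ x5) — ¬x4 is true.
  2. (¬x5 ∨ ¬x2) — ¬x5 is true.
  3. (x7 ∨ x9) — x9 is true.
  4. (x12 ∨ ¬x9) — x12 is true.
  5. (x8 ∨ x11 ∨ ¬x6) — x8 is true.
  6. (x12 ∨ x10 ∨ ¬x3) — x12 is true.
  7. (x12 ∨ ¬x8 ∨ x1) — x1 is true.
  8. (¬x4 ∨ ¬x7) — ¬x4 is true.
  9. (x12 ∨ x8) — x8 is true.
  10. (¬x10 ∨ ¬x11 ∨ ¬x8) — ¬x10 is true.
  11. (x7 ∨ x4) — x7 is true.
  12. (¬x12 ∨ x2 ∨ x3) — x2 is true.
  13. (x1 ∨ ¬x5 ∨ x10) — x1 is true.
  14. (¬x3 ∨ x5 ∨ x6) — ¬x3 is true.
  15. (¬x4 ∨ ¬x11 ∨ ¬x10) — ¬x4 is true.
  16. (x3 ∨ ¬x4 ∨ ¬x6) — ¬x6 is true.
  17. (¬x1 ∨ x12) — x12 is true.
  18. (¬x8 ∨ ¬x4) — ¬x4 is true.
  19. (¬x13 ∨ ¬x6) — ¬x6 is true.
  20. (x9 ∨ x3 ∨ x13) — x9 is true.
  21. (¬x3 ∨ ¬x12 ∨ x11) — x11 is true.
  22. (x1 ∨ ¬x7 ∨ ¬x2) — x1 is true.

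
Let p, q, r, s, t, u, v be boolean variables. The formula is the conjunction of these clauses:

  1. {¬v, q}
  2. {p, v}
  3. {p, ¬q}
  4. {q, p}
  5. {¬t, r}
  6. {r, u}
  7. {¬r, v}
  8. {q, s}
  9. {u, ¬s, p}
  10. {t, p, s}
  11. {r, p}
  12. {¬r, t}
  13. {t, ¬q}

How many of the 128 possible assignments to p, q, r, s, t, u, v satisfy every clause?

Satisfying assignments:
  p=1 q=0 r=0 s=1 t=0 u=1 v=0
  p=1 q=1 r=1 s=0 t=1 u=0 v=1
  p=1 q=1 r=1 s=0 t=1 u=1 v=1
  p=1 q=1 r=1 s=1 t=1 u=0 v=1
  p=1 q=1 r=1 s=1 t=1 u=1 v=1
Count: 5.

5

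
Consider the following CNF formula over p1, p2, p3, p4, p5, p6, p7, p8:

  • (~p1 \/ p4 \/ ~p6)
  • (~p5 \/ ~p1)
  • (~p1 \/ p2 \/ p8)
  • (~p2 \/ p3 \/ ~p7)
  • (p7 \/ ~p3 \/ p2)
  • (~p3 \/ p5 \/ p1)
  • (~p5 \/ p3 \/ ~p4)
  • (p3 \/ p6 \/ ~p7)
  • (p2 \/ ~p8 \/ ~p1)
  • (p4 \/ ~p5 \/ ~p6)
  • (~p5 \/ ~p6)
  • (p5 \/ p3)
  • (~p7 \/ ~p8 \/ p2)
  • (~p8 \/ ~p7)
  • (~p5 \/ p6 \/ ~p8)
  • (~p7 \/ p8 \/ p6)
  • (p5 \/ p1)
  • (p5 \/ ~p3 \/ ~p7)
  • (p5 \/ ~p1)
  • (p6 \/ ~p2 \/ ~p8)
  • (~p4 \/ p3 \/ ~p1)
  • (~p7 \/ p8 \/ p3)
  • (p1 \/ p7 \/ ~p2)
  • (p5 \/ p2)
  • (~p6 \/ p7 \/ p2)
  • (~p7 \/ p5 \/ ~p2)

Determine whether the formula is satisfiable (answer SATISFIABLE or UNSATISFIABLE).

Set p1 = False and propagate.
  then p5 is forced to True.
  then p6 is forced to False.
  then p8 is forced to False.
  then p7 is forced to False.
  then p2 is forced to False.
  then p3 is forced to False.
  then p4 is forced to False.
Every clause has at least one true literal under this assignment.
So p1=False, p2=False, p3=False, p4=False, p5=True, p6=False, p7=False, p8=False is a satisfying assignment.

SATISFIABLE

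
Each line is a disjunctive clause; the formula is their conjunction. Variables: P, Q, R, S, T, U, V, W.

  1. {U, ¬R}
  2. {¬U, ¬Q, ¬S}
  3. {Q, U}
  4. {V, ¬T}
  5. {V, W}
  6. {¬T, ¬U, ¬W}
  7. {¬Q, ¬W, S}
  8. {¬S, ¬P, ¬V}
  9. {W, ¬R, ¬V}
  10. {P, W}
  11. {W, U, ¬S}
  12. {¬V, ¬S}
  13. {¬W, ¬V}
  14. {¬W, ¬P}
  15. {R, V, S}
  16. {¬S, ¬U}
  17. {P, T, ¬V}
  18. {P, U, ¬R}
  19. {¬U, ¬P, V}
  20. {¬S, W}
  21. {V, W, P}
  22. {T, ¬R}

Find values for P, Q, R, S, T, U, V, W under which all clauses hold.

P=F  Q=T  R=F  S=T  T=F  U=F  V=F  W=T

Check each clause:
  1. {¬R, U} — ¬R is true.
  2. {¬S, ¬Q, ¬U} — ¬U is true.
  3. {Q, U} — Q is true.
  4. {V, ¬T} — ¬T is true.
  5. {W, V} — W is true.
  6. {¬U, ¬T, ¬W} — ¬U is true.
  7. {¬Q, S, ¬W} — S is true.
  8. {¬S, ¬V, ¬P} — ¬V is true.
  9. {¬V, ¬R, W} — W is true.
  10. {P, W} — W is true.
  11. {W, U, ¬S} — W is true.
  12. {¬S, ¬V} — ¬V is true.
  13. {¬W, ¬V} — ¬V is true.
  14. {¬P, ¬W} — ¬P is true.
  15. {S, R, V} — S is true.
  16. {¬S, ¬U} — ¬U is true.
  17. {¬V, T, P} — ¬V is true.
  18. {P, U, ¬R} — ¬R is true.
  19. {¬P, V, ¬U} — ¬U is true.
  20. {¬S, W} — W is true.
  21. {V, W, P} — W is true.
  22. {T, ¬R} — ¬R is true.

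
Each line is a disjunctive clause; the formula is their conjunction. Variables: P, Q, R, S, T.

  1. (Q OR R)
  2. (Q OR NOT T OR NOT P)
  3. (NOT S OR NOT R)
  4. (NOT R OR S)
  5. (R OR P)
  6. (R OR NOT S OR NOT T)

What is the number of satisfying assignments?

3

The models are:
  P=T Q=T R=F S=F T=F
  P=T Q=T R=F S=F T=T
  P=T Q=T R=F S=T T=F
That's 3 in total.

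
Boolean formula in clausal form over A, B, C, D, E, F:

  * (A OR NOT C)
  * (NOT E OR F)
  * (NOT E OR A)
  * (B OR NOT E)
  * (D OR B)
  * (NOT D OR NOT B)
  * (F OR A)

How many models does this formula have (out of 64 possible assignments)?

12

Split on A, then B.
  A=T, B=T: C free; 3 ways for (D,E,F) × 2^1 = 6.
  A=T, B=F: remaining (C,D,E,F) ∈ {(F,T,F,F); (F,T,F,T); (T,T,F,F); (T,T,F,T)} — 4.
  A=F, B=T: remaining (C,D,E,F) ∈ {(F,F,F,T)} — 1.
  A=F, B=F: remaining (C,D,E,F) ∈ {(F,T,F,T)} — 1.
Total: 6 + 4 + 1 + 1 = 12.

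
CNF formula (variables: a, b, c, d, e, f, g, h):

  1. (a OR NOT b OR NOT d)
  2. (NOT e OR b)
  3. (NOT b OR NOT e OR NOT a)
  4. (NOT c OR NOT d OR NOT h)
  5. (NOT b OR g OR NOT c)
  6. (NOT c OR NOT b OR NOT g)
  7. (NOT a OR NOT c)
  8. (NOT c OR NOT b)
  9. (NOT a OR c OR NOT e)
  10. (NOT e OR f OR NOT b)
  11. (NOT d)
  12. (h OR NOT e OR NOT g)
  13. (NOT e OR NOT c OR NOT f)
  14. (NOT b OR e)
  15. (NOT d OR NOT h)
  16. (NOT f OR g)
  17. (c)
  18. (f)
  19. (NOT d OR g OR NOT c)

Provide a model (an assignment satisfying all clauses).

a=False, b=False, c=True, d=False, e=False, f=True, g=True, h=True

Check each clause:
  1. (a OR NOT b OR NOT d) — NOT d is true.
  2. (b OR NOT e) — NOT e is true.
  3. (NOT b OR NOT a OR NOT e) — NOT e is true.
  4. (NOT h OR NOT d OR NOT c) — NOT d is true.
  5. (g OR NOT c OR NOT b) — NOT b is true.
  6. (NOT g OR NOT b OR NOT c) — NOT b is true.
  7. (NOT c OR NOT a) — NOT a is true.
  8. (NOT c OR NOT b) — NOT b is true.
  9. (NOT a OR c OR NOT e) — c is true.
  10. (f OR NOT e OR NOT b) — NOT e is true.
  11. (NOT d) — NOT d is true.
  12. (NOT e OR h OR NOT g) — h is true.
  13. (NOT f OR NOT c OR NOT e) — NOT e is true.
  14. (NOT b OR e) — NOT b is true.
  15. (NOT h OR NOT d) — NOT d is true.
  16. (NOT f OR g) — g is true.
  17. (c) — c is true.
  18. (f) — f is true.
  19. (g OR NOT c OR NOT d) — NOT d is true.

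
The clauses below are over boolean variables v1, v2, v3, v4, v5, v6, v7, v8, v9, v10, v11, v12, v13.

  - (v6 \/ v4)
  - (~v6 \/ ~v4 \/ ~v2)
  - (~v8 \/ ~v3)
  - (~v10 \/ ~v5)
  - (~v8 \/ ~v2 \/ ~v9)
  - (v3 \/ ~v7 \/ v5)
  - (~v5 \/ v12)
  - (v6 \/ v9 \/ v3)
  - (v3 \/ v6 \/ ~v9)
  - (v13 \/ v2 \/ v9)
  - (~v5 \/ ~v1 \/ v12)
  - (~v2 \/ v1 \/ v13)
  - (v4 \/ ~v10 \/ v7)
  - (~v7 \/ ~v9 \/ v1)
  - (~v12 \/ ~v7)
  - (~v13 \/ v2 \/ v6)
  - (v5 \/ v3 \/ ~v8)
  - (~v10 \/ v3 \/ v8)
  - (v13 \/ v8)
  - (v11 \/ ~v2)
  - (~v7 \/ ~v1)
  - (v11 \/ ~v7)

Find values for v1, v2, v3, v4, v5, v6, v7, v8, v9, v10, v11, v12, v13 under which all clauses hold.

v1=False, v2=False, v3=True, v4=True, v5=False, v6=True, v7=False, v8=False, v9=True, v10=True, v11=True, v12=True, v13=True

Check each clause:
  1. (v4 \/ v6) — v4 is true.
  2. (~v4 \/ ~v2 \/ ~v6) — ~v2 is true.
  3. (~v8 \/ ~v3) — ~v8 is true.
  4. (~v5 \/ ~v10) — ~v5 is true.
  5. (~v8 \/ ~v2 \/ ~v9) — ~v8 is true.
  6. (~v7 \/ v3 \/ v5) — ~v7 is true.
  7. (v12 \/ ~v5) — ~v5 is true.
  8. (v9 \/ v6 \/ v3) — v9 is true.
  9. (v6 \/ v3 \/ ~v9) — v3 is true.
  10. (v2 \/ v13 \/ v9) — v9 is true.
  11. (v12 \/ ~v1 \/ ~v5) — ~v5 is true.
  12. (v13 \/ v1 \/ ~v2) — v13 is true.
  13. (~v10 \/ v4 \/ v7) — v4 is true.
  14. (~v7 \/ ~v9 \/ v1) — ~v7 is true.
  15. (~v7 \/ ~v12) — ~v7 is true.
  16. (v6 \/ ~v13 \/ v2) — v6 is true.
  17. (~v8 \/ v5 \/ v3) — ~v8 is true.
  18. (~v10 \/ v8 \/ v3) — v3 is true.
  19. (v13 \/ v8) — v13 is true.
  20. (v11 \/ ~v2) — v11 is true.
  21. (~v1 \/ ~v7) — ~v7 is true.
  22. (~v7 \/ v11) — ~v7 is true.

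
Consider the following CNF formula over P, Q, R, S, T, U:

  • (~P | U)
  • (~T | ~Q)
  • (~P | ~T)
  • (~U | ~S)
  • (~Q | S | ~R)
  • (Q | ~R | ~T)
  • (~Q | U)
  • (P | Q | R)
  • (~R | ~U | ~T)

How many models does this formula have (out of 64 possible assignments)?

The models are:
  P=0 Q=0 R=1 S=0 T=0 U=0
  P=0 Q=0 R=1 S=0 T=0 U=1
  P=0 Q=0 R=1 S=1 T=0 U=0
  P=0 Q=1 R=0 S=0 T=0 U=1
  P=1 Q=0 R=0 S=0 T=0 U=1
  P=1 Q=0 R=1 S=0 T=0 U=1
  P=1 Q=1 R=0 S=0 T=0 U=1
Count: 7.

7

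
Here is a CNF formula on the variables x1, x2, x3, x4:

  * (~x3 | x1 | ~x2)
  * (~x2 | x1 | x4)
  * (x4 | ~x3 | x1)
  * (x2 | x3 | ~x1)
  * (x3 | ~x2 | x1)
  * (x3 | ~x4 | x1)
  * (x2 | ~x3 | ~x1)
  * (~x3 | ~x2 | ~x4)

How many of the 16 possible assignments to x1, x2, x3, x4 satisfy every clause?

Satisfying assignments:
  x1=0 x2=0 x3=0 x4=0
  x1=0 x2=0 x3=1 x4=1
  x1=1 x2=1 x3=0 x4=0
  x1=1 x2=1 x3=0 x4=1
  x1=1 x2=1 x3=1 x4=0
That's 5 in total.

5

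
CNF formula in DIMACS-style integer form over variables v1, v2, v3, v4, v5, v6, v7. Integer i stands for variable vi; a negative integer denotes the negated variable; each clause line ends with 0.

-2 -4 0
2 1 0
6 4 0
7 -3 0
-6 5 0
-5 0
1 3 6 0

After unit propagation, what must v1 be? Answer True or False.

True

(NOT v5) is a unit clause: v5 = False.
From (NOT v6 OR v5) and v5 = False: v6 = False.
From (v4 OR v6) and v6 = False: v4 = True.
In (NOT v4 OR NOT v2), NOT v4 is now false; NOT v2 must hold, so v2 = False.
From (v2 OR v1) and v2 = False: v1 = True.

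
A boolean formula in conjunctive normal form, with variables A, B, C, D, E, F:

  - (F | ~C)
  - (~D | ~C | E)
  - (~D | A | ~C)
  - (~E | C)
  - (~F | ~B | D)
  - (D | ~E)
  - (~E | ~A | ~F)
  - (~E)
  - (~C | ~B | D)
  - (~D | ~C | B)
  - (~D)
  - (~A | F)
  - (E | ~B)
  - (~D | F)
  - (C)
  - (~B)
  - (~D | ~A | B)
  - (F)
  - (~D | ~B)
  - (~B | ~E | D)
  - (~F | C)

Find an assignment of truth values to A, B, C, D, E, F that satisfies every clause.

A = 0, B = 0, C = 1, D = 0, E = 0, F = 1

Unit propagation: (~E) forces E = False.
Unit propagation: (~D) forces D = False.
(~B) is a unit clause, so B = False.
Unit propagation: (C) forces C = True.
(F) is a unit clause, so F = True.
A is now unconstrained; take A = False.
Every clause has at least one true literal under this assignment.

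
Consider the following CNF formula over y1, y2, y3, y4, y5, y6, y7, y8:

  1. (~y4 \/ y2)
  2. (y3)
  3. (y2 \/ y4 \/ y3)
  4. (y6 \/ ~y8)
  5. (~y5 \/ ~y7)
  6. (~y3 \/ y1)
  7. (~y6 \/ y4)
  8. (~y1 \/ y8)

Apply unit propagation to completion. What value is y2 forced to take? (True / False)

True

(y3) is a unit clause: y3 = True.
(~y3 \/ y1): since y3 = True, the clause reduces to (y1). y1 = True.
From (~y1 \/ y8) and y1 = True: y8 = True.
From (y6 \/ ~y8) and y8 = True: y6 = True.
In (~y6 \/ y4), ~y6 is now false; y4 must hold, so y4 = True.
(~y4 \/ y2) with y4 = True leaves only y2, so y2 = True.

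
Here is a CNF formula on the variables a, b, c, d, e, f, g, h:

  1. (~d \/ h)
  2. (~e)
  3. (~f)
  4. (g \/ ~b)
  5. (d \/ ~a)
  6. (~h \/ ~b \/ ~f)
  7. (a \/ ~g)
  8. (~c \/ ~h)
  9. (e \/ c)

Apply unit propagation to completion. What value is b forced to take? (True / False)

False

(~e) stands alone — e = False.
(~f) is a unit clause: f = False.
(e \/ c) with e = False leaves only c, so c = True.
(~h \/ ~c) with c = True leaves only ~h, so h = False.
From (h \/ ~d) and h = False: d = False.
(d \/ ~a): since d = False, the clause reduces to (~a). a = False.
From (a \/ ~g) and a = False: g = False.
(~b \/ g) with g = False leaves only ~b, so b = False.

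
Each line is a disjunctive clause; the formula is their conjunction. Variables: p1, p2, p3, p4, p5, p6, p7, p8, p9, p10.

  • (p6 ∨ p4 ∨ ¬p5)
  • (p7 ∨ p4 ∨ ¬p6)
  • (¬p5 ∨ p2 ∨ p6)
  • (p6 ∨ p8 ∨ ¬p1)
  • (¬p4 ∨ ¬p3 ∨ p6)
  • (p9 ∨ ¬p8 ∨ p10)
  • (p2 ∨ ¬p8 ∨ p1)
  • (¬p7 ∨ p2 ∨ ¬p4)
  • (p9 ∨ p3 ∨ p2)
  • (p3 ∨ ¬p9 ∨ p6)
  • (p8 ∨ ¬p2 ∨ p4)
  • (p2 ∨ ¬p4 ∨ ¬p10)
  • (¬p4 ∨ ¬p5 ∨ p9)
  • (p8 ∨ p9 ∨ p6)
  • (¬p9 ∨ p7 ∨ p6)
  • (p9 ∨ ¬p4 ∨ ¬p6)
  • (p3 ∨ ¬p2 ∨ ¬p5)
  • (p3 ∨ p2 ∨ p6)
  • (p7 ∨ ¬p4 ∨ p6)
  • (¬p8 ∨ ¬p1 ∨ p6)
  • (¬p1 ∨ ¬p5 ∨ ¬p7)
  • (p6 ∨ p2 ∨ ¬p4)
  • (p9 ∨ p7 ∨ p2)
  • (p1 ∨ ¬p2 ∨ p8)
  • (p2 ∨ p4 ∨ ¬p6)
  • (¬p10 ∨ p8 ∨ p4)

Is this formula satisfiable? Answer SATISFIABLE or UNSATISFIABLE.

SATISFIABLE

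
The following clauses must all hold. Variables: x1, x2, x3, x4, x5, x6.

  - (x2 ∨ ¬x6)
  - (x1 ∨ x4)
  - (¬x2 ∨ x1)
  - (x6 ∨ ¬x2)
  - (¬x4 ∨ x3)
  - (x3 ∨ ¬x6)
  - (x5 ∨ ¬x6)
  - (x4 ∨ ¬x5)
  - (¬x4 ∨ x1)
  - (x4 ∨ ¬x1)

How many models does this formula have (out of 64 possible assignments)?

3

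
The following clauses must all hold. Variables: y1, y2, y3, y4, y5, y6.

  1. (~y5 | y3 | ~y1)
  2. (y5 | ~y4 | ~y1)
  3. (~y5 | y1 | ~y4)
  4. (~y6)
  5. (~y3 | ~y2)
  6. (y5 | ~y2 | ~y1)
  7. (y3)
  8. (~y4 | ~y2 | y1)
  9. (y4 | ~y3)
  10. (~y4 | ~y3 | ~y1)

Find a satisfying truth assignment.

y1=0  y2=0  y3=1  y4=1  y5=0  y6=0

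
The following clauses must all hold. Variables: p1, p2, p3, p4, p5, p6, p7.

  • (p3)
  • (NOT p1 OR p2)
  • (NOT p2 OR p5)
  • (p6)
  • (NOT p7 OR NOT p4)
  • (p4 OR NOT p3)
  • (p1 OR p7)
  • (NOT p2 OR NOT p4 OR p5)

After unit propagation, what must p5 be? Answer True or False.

(p3) is a unit clause: p3 = True.
Unit clause (p6) sets p6 = True.
(NOT p3 OR p4): since p3 = True, the clause reduces to (p4). p4 = True.
(NOT p7 OR NOT p4) with p4 = True leaves only NOT p7, so p7 = False.
(p1 OR p7): since p7 = False, the clause reduces to (p1). p1 = True.
In (NOT p1 OR p2), NOT p1 is now false; p2 must hold, so p2 = True.
In (NOT p2 OR p5), NOT p2 is now false; p5 must hold, so p5 = True.

True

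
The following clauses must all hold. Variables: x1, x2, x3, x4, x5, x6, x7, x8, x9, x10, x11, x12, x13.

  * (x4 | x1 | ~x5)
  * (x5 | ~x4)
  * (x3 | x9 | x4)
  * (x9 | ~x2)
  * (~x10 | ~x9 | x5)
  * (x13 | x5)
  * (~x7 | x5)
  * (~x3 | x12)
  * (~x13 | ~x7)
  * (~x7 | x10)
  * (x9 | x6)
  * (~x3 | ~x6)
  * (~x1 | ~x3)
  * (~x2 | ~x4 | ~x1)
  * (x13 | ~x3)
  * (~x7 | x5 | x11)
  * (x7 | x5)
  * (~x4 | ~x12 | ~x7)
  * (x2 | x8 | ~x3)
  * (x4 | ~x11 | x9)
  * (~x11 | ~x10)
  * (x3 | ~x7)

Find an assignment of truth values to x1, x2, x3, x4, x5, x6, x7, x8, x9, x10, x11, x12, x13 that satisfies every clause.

Pure literal: x8 appears only positively; assign x8 = True.
Set x1 = True and propagate.
  then x3 is forced to False.
  then x7 is forced to False.
  then x5 is forced to True.
Set x2 = True and propagate.
  then x9 is forced to True.
  then x4 is forced to False.
The remaining clauses are satisfied by x6 = False, x10 = False, x11 = False, x12 = False, x13 = False.
Every clause has at least one true literal under this assignment.

x1 = T, x2 = T, x3 = F, x4 = F, x5 = T, x6 = F, x7 = F, x8 = T, x9 = T, x10 = F, x11 = F, x12 = F, x13 = F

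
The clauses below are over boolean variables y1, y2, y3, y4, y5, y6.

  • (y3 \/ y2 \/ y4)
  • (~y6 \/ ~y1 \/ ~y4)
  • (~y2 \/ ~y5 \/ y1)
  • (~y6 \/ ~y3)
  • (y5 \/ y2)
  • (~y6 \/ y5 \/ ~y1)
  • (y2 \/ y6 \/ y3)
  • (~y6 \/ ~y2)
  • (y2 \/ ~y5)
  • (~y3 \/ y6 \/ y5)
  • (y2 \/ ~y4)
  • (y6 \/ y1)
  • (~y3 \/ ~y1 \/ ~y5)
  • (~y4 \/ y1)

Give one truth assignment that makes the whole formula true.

y1=1, y2=1, y3=0, y4=1, y5=1, y6=0

Check each clause:
  1. (y3 \/ y4 \/ y2) — y2 is true.
  2. (~y1 \/ ~y6 \/ ~y4) — ~y6 is true.
  3. (~y5 \/ ~y2 \/ y1) — y1 is true.
  4. (~y6 \/ ~y3) — ~y6 is true.
  5. (y5 \/ y2) — y2 is true.
  6. (~y1 \/ y5 \/ ~y6) — ~y6 is true.
  7. (y2 \/ y3 \/ y6) — y2 is true.
  8. (~y6 \/ ~y2) — ~y6 is true.
  9. (~y5 \/ y2) — y2 is true.
  10. (y6 \/ y5 \/ ~y3) — y5 is true.
  11. (~y4 \/ y2) — y2 is true.
  12. (y6 \/ y1) — y1 is true.
  13. (~y3 \/ ~y5 \/ ~y1) — ~y3 is true.
  14. (~y4 \/ y1) — y1 is true.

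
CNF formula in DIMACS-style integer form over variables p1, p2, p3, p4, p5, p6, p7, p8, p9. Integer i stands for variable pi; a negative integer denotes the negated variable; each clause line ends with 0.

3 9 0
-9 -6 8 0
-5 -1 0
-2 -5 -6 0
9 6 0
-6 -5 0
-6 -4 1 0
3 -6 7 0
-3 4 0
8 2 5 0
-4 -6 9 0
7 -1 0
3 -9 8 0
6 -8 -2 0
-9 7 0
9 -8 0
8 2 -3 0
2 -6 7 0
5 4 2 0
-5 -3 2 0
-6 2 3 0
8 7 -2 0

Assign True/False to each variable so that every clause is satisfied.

p1=True, p2=True, p3=False, p4=False, p5=False, p6=True, p7=True, p8=True, p9=True

p7 occurs only positively in the remaining clauses — set p7 = True.
Branch on p1: take p1 = True.
  then p5 is forced to False.
Branch on p2: take p2 = True.
Branch on p3: take p3 = False.
  then p9 is forced to True.
  then p8 is forced to True.
  then p6 is forced to True.
p4 is now unconstrained; take p4 = False.
Every clause has at least one true literal under this assignment.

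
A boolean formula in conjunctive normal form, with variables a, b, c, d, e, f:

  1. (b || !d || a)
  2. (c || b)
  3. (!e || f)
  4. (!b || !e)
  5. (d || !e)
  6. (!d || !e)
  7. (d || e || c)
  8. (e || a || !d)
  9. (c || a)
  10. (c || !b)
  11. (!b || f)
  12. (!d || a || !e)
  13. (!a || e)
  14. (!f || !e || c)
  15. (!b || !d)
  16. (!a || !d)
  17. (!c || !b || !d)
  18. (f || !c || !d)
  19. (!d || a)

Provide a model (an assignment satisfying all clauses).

Try a = False.
  then c is forced to True.
  then d is forced to False.
  then e is forced to False.
The remaining clauses are satisfied by b = False, f = False.

a = F, b = F, c = T, d = F, e = F, f = F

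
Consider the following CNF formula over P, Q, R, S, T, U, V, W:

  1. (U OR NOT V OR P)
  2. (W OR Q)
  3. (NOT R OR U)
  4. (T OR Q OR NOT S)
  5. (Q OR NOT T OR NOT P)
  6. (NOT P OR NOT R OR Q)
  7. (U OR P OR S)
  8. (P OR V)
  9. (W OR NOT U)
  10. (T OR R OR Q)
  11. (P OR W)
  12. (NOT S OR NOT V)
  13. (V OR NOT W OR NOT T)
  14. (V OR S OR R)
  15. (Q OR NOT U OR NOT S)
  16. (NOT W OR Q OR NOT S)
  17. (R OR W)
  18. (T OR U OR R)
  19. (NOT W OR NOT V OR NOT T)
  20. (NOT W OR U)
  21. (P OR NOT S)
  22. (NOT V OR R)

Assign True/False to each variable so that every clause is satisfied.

Branch on P: take P = False.
  then V is forced to True.
  then U is forced to True.
  then W is forced to True.
  then S is forced to False.
  then T is forced to False.
  then R is forced to True.
Q is now unconstrained; take Q = False.
Every clause has at least one true literal under this assignment.

P = F, Q = F, R = T, S = F, T = F, U = T, V = T, W = T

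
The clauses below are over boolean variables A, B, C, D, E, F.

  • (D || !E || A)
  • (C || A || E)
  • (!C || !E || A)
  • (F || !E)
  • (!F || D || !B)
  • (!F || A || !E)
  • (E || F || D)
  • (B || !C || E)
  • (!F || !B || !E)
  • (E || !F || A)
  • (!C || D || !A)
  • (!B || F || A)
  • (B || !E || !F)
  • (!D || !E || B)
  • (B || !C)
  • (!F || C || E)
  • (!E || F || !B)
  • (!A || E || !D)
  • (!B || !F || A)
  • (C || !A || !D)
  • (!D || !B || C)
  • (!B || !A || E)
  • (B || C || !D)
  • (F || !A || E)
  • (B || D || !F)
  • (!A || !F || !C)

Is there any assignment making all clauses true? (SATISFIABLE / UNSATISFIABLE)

UNSATISFIABLE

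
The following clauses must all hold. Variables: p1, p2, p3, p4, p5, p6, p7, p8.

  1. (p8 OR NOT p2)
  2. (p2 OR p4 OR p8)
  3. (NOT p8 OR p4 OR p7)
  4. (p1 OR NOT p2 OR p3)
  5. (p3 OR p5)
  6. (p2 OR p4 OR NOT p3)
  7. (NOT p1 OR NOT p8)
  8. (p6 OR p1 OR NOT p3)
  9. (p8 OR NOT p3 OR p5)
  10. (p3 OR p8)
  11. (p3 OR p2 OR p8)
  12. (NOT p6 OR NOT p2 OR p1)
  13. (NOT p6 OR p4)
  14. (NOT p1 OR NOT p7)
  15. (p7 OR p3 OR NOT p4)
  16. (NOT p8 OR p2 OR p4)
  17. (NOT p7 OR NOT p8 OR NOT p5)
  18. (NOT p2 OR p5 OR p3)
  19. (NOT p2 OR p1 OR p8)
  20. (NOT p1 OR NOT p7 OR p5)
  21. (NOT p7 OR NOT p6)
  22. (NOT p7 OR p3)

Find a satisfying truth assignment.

Branch on p1: take p1 = True.
  then p8 is forced to False.
  then p2 is forced to False.
  then p4 is forced to True.
  then p3 is forced to True.
  then p5 is forced to True.
  then p7 is forced to False.
p6 is now unconstrained; take p6 = True.
Check each clause:
  1. (NOT p2 OR p8) — NOT p2 is true.
  2. (p2 OR p4 OR p8) — p4 is true.
  3. (p4 OR p7 OR NOT p8) — NOT p8 is true.
  4. (p1 OR p3 OR NOT p2) — p1 is true.
  5. (p3 OR p5) — p3 is true.
  6. (p2 OR NOT p3 OR p4) — p4 is true.
  7. (NOT p1 OR NOT p8) — NOT p8 is true.
  8. (p1 OR p6 OR NOT p3) — p1 is true.
  9. (p5 OR p8 OR NOT p3) — p5 is true.
  10. (p3 OR p8) — p3 is true.
  11. (p8 OR p2 OR p3) — p3 is true.
  12. (NOT p2 OR p1 OR NOT p6) — p1 is true.
  13. (p4 OR NOT p6) — p4 is true.
  14. (NOT p1 OR NOT p7) — NOT p7 is true.
  15. (p3 OR p7 OR NOT p4) — p3 is true.
  16. (NOT p8 OR p4 OR p2) — NOT p8 is true.
  17. (NOT p5 OR NOT p7 OR NOT p8) — NOT p8 is true.
  18. (NOT p2 OR p3 OR p5) — p3 is true.
  19. (p1 OR p8 OR NOT p2) — p1 is true.
  20. (NOT p7 OR NOT p1 OR p5) — NOT p7 is true.
  21. (NOT p7 OR NOT p6) — NOT p7 is true.
  22. (NOT p7 OR p3) — NOT p7 is true.

p1 = T  p2 = F  p3 = T  p4 = T  p5 = T  p6 = T  p7 = F  p8 = F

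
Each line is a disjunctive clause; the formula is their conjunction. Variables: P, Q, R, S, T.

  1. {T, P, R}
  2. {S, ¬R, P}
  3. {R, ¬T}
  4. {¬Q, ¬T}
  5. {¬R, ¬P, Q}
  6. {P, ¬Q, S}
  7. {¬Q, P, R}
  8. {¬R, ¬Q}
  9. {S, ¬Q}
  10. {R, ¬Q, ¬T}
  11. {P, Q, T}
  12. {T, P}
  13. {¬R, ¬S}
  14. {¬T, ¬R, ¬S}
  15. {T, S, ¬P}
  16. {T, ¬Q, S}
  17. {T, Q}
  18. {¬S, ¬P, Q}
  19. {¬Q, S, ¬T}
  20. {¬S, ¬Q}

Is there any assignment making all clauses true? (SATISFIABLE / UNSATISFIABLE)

UNSATISFIABLE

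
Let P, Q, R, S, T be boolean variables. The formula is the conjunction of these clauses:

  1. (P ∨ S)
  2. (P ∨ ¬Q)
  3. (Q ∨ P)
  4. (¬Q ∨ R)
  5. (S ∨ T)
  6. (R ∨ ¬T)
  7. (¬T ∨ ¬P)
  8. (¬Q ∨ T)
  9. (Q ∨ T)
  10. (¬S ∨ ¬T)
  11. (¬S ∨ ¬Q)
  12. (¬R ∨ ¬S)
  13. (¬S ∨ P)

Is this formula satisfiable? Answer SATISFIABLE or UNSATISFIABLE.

Q = True:
  propagation gives P=True, R=True, T=False; an empty clause results — contradiction.
Q = False:
  propagation gives P=True, T=False; an empty clause results — contradiction.
Every branch closes, so no satisfying assignment exists.

UNSATISFIABLE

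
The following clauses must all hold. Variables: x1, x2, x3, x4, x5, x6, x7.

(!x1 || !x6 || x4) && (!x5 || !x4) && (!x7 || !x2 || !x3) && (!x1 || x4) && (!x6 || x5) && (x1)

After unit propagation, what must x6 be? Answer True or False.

(x1) is a unit clause: x1 = True.
(x4 || !x1): since x1 = True, the clause reduces to (x4). x4 = True.
(!x5 || !x4): since x4 = True, the clause reduces to (!x5). x5 = False.
From (x5 || !x6) and x5 = False: x6 = False.

False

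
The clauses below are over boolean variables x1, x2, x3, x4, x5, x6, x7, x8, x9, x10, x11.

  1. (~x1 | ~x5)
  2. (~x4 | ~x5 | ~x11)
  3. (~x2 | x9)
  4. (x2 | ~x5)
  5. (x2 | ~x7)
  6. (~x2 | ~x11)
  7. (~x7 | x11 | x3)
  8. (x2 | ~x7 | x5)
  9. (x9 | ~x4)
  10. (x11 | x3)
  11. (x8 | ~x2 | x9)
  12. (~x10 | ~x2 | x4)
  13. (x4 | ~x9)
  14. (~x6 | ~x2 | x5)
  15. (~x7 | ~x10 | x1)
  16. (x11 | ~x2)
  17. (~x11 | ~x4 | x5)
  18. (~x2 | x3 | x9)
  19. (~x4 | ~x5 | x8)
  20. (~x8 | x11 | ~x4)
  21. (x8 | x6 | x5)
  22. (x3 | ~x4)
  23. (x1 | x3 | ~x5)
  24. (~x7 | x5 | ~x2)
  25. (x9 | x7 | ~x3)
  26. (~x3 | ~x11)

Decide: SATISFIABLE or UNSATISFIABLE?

SATISFIABLE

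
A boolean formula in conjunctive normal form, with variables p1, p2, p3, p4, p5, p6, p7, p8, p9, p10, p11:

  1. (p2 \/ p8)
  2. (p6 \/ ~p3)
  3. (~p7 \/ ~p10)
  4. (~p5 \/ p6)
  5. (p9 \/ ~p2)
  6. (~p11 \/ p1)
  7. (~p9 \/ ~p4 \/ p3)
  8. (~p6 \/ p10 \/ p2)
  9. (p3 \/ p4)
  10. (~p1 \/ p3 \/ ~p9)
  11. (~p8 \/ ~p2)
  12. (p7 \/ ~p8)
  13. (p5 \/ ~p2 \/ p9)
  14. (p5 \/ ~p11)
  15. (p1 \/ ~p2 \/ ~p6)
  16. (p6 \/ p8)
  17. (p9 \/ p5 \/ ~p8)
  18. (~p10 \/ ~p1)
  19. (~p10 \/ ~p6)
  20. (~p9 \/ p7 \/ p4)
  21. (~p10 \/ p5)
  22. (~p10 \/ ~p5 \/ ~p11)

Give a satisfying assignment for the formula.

p1 = T, p2 = T, p3 = T, p4 = T, p5 = T, p6 = T, p7 = T, p8 = F, p9 = T, p10 = F, p11 = T

Check each clause:
  1. (p8 \/ p2) — p2 is true.
  2. (p6 \/ ~p3) — p6 is true.
  3. (~p10 \/ ~p7) — ~p10 is true.
  4. (~p5 \/ p6) — p6 is true.
  5. (~p2 \/ p9) — p9 is true.
  6. (p1 \/ ~p11) — p1 is true.
  7. (~p9 \/ p3 \/ ~p4) — p3 is true.
  8. (p2 \/ p10 \/ ~p6) — p2 is true.
  9. (p4 \/ p3) — p3 is true.
  10. (~p1 \/ p3 \/ ~p9) — p3 is true.
  11. (~p2 \/ ~p8) — ~p8 is true.
  12. (~p8 \/ p7) — ~p8 is true.
  13. (p5 \/ p9 \/ ~p2) — p9 is true.
  14. (~p11 \/ p5) — p5 is true.
  15. (~p2 \/ ~p6 \/ p1) — p1 is true.
  16. (p8 \/ p6) — p6 is true.
  17. (p9 \/ ~p8 \/ p5) — ~p8 is true.
  18. (~p1 \/ ~p10) — ~p10 is true.
  19. (~p10 \/ ~p6) — ~p10 is true.
  20. (p7 \/ p4 \/ ~p9) — p4 is true.
  21. (p5 \/ ~p10) — p5 is true.
  22. (~p10 \/ ~p11 \/ ~p5) — ~p10 is true.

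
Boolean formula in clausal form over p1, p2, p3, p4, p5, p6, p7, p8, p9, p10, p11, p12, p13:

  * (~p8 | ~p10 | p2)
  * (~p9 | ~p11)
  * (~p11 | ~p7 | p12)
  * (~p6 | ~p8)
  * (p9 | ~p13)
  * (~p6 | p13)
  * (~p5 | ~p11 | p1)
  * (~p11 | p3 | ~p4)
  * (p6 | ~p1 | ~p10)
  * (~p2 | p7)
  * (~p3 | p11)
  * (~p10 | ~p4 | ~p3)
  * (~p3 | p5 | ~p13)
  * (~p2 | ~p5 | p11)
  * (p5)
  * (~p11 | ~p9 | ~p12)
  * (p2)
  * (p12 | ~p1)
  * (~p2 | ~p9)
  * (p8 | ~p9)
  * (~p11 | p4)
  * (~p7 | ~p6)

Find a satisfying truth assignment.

Unit propagation: (p5) forces p5 = True.
The clause (p2) is unit: p2 must be True.
(p7) is a unit clause, so p7 = True.
The clause (p11) is unit: p11 must be True.
Unit propagation: (~p9) forces p9 = False.
Unit propagation: (p12) forces p12 = True.
(~p13) is a unit clause, so p13 = False.
The clause (~p6) is unit: p6 must be False.
(p1) is a unit clause, so p1 = True.
(~p10) is a unit clause, so p10 = False.
(p4) is a unit clause, so p4 = True.
(p3) is a unit clause, so p3 = True.
p8 is now unconstrained; take p8 = True.
Every clause has at least one true literal under this assignment.

p1 = True, p2 = True, p3 = True, p4 = True, p5 = True, p6 = False, p7 = True, p8 = True, p9 = False, p10 = False, p11 = True, p12 = True, p13 = False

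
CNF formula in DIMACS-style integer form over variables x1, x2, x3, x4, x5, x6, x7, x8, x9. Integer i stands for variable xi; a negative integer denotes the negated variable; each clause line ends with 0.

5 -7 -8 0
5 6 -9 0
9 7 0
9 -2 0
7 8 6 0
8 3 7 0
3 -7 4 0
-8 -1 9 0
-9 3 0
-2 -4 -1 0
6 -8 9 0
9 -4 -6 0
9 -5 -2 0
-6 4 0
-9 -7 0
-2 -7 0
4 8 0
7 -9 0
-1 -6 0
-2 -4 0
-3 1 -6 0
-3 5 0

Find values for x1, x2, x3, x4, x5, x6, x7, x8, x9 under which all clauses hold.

x1=0, x2=0, x3=0, x4=1, x5=1, x6=0, x7=1, x8=0, x9=0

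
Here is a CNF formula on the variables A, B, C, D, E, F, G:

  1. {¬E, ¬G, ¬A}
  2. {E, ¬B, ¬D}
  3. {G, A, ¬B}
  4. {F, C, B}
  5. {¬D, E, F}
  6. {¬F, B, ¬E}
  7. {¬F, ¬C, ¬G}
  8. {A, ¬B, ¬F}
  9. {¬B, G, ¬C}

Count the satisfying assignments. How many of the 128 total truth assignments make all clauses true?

Case analysis on B and F:
  B=T, F=T: remaining (A,C,D,E,G) ∈ {(T,F,F,F,F); (T,F,F,F,T); (T,F,F,T,F); (T,F,T,T,F)} — 4.
  B=T, F=F: 11 of the 32 assignments to (A,C,D,E,G) work.
  B=F, F=T: A, D free; 3 ways for (C,E,G) × 2^2 = 12.
  B=F, F=F: 10 of the 32 assignments to (A,C,D,E,G) work.
Total: 4 + 11 + 12 + 10 = 37.

37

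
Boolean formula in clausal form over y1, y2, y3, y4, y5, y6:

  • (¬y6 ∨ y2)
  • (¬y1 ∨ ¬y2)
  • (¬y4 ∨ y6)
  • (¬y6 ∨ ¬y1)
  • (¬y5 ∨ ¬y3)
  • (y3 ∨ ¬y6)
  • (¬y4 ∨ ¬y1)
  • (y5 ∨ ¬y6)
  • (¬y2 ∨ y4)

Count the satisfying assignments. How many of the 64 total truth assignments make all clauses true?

6

The models are:
  y1=0 y2=0 y3=0 y4=0 y5=0 y6=0
  y1=0 y2=0 y3=0 y4=0 y5=1 y6=0
  y1=0 y2=0 y3=1 y4=0 y5=0 y6=0
  y1=1 y2=0 y3=0 y4=0 y5=0 y6=0
  y1=1 y2=0 y3=0 y4=0 y5=1 y6=0
  y1=1 y2=0 y3=1 y4=0 y5=0 y6=0
That's 6 in total.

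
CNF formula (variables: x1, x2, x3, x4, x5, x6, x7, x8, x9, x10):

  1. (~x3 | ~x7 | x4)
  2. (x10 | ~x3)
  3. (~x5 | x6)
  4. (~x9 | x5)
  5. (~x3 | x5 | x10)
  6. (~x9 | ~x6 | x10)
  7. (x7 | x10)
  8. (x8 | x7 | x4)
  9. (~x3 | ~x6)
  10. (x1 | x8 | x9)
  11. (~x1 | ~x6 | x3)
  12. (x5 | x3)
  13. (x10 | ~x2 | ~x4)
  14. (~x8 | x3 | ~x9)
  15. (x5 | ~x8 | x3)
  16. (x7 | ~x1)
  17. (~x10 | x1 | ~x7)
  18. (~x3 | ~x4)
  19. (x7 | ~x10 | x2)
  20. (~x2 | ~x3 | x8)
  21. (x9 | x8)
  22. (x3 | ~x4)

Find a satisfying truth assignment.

x1=False, x2=True, x3=True, x4=False, x5=False, x6=False, x7=False, x8=True, x9=False, x10=True

Check each clause:
  1. (x4 | ~x7 | ~x3) — ~x7 is true.
  2. (x10 | ~x3) — x10 is true.
  3. (x6 | ~x5) — ~x5 is true.
  4. (~x9 | x5) — ~x9 is true.
  5. (~x3 | x10 | x5) — x10 is true.
  6. (~x6 | x10 | ~x9) — x10 is true.
  7. (x7 | x10) — x10 is true.
  8. (x8 | x7 | x4) — x8 is true.
  9. (~x3 | ~x6) — ~x6 is true.
  10. (x1 | x9 | x8) — x8 is true.
  11. (x3 | ~x1 | ~x6) — ~x6 is true.
  12. (x5 | x3) — x3 is true.
  13. (~x4 | ~x2 | x10) — x10 is true.
  14. (x3 | ~x9 | ~x8) — x3 is true.
  15. (~x8 | x3 | x5) — x3 is true.
  16. (x7 | ~x1) — ~x1 is true.
  17. (~x10 | ~x7 | x1) — ~x7 is true.
  18. (~x4 | ~x3) — ~x4 is true.
  19. (x2 | x7 | ~x10) — x2 is true.
  20. (x8 | ~x3 | ~x2) — x8 is true.
  21. (x8 | x9) — x8 is true.
  22. (x3 | ~x4) — x3 is true.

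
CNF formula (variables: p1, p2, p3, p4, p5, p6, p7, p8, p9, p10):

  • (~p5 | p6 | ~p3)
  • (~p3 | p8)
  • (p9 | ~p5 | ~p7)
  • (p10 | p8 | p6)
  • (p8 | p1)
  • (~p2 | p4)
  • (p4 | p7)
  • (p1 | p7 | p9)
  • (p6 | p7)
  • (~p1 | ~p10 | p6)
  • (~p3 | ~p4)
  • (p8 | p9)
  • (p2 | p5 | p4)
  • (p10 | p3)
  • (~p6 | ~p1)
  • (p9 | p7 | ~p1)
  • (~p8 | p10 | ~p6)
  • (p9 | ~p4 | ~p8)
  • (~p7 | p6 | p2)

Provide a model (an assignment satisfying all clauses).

p1 = False  p2 = True  p3 = False  p4 = True  p5 = False  p6 = True  p7 = True  p8 = True  p9 = True  p10 = True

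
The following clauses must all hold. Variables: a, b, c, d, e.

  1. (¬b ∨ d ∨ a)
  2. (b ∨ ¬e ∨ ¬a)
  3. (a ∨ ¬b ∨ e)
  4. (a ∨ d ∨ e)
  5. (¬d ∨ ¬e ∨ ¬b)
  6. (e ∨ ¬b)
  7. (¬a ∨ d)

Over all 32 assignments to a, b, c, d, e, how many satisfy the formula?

Satisfying assignments:
  a=F b=F c=F d=F e=T
  a=F b=F c=F d=T e=F
  a=F b=F c=F d=T e=T
  a=F b=F c=T d=F e=T
  a=F b=F c=T d=T e=F
  a=F b=F c=T d=T e=T
  a=T b=F c=F d=T e=F
  a=T b=F c=T d=T e=F
Count: 8.

8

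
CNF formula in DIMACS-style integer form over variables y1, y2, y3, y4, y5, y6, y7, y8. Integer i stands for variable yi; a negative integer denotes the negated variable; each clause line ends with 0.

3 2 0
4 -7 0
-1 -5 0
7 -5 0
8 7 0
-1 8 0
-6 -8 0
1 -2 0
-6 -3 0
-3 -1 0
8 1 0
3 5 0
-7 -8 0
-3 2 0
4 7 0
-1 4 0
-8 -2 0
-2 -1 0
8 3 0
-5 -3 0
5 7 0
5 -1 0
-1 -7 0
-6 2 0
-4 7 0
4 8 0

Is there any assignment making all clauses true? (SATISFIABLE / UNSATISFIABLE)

UNSATISFIABLE

y1 = True:
  propagation gives y5=False; an empty clause results — contradiction.
y1 = False:
  propagation gives y2=False, y3=True; an empty clause results — contradiction.
Every branch closes, so no satisfying assignment exists.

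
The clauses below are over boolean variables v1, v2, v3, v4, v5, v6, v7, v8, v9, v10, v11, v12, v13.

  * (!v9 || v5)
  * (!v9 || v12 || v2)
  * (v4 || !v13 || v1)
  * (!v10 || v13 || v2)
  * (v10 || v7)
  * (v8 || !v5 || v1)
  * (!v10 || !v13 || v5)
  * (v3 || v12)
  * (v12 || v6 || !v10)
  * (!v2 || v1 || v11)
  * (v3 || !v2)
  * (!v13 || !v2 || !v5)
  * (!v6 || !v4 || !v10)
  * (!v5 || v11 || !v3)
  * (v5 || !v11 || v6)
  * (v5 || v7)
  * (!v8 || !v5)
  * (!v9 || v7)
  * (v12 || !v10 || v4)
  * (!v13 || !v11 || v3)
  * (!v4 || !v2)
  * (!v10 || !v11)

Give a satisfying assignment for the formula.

v7 occurs only positively in the remaining clauses — set v7 = True.
Pure literal: v9 appears only negated; assign v9 = False.
Try v1 = False.
Set v2 = False and propagate.
Try v3 = True.
The remaining clauses are satisfied by v4 = False, v5 = False, v6 = True, v8 = True, v10 = False, v11 = False, v12 = True, v13 = False.

v1 = 0, v2 = 0, v3 = 1, v4 = 0, v5 = 0, v6 = 1, v7 = 1, v8 = 1, v9 = 0, v10 = 0, v11 = 0, v12 = 1, v13 = 0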